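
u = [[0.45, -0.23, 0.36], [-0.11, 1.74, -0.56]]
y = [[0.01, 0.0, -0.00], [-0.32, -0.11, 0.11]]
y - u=[[-0.44, 0.23, -0.36], [-0.21, -1.85, 0.67]]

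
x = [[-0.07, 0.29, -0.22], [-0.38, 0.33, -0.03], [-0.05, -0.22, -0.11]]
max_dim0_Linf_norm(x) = 0.38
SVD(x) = [[-0.53, 0.7, 0.47], [-0.82, -0.57, -0.08], [0.21, -0.43, 0.88]] @ diag([0.5921224952372165, 0.23617934518778327, 0.21956836643907146]) @ [[0.57, -0.80, 0.2], [0.79, 0.48, -0.38], [-0.21, -0.38, -0.90]]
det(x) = -0.03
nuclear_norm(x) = 1.05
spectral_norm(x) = 0.59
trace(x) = 0.15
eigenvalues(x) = [(0.19+0.31j), (0.19-0.31j), (-0.23+0j)]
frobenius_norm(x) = 0.67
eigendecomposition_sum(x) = [[-0.01+0.17j, 0.15-0.10j, -0.06-0.05j], [(-0.17+0.07j), 0.17+0.10j, (0.02-0.08j)], [(0.02-0.1j), -0.10+0.05j, (0.03+0.04j)]] + [[-0.01-0.17j, 0.15+0.10j, -0.06+0.05j], [(-0.17-0.07j), 0.17-0.10j, (0.02+0.08j)], [(0.02+0.1j), -0.10-0.05j, (0.03-0.04j)]] + [[(-0.05+0j), (-0.01-0j), (-0.1-0j)],[-0.04+0.00j, -0.01-0.00j, (-0.08-0j)],[-0.09+0.00j, (-0.02-0j), -0.17-0.00j]]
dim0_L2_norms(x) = [0.39, 0.49, 0.25]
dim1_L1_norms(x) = [0.58, 0.74, 0.38]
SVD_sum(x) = [[-0.18, 0.25, -0.06], [-0.28, 0.39, -0.1], [0.07, -0.1, 0.02]] + [[0.13,0.08,-0.06],[-0.11,-0.06,0.05],[-0.08,-0.05,0.04]] + [[-0.02, -0.04, -0.09],[0.00, 0.01, 0.02],[-0.04, -0.07, -0.17]]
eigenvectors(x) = [[0.26-0.57j,(0.26+0.57j),0.46+0.00j], [(0.68+0j),0.68-0.00j,0.35+0.00j], [-0.22+0.31j,-0.22-0.31j,(0.81+0j)]]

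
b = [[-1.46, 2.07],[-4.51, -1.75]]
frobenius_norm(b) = 5.46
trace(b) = -3.21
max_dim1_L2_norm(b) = 4.84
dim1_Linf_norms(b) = [2.07, 4.51]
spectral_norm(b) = 4.89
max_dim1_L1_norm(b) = 6.26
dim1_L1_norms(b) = [3.53, 6.26]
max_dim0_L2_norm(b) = 4.74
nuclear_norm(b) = 7.32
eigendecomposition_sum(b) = [[(-0.73+1.56j), 1.03+0.54j], [-2.25-1.19j, (-0.87+1.49j)]] + [[(-0.73-1.56j), 1.03-0.54j], [-2.25+1.19j, -0.87-1.49j]]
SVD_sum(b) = [[-0.78, -0.23], [-4.62, -1.36]] + [[-0.68, 2.3], [0.11, -0.39]]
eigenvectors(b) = [[(-0.03-0.56j), -0.03+0.56j], [0.83+0.00j, 0.83-0.00j]]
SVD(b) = [[-0.17, -0.99], [-0.99, 0.17]] @ diag([4.889204703488937, 2.4320315309184735]) @ [[0.96,  0.28],  [0.28,  -0.96]]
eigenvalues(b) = [(-1.6+3.05j), (-1.6-3.05j)]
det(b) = 11.89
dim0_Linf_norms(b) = [4.51, 2.07]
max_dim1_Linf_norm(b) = 4.51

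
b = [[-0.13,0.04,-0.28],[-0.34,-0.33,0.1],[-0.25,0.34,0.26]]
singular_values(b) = [0.5, 0.48, 0.3]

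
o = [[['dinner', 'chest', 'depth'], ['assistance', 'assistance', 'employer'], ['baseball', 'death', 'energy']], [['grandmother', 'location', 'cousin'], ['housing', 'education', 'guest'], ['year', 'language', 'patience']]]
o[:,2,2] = ['energy', 'patience']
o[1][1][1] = 'education'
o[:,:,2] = [['depth', 'employer', 'energy'], ['cousin', 'guest', 'patience']]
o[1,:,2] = ['cousin', 'guest', 'patience']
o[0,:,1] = ['chest', 'assistance', 'death']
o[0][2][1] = 'death'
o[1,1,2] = 'guest'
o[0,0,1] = 'chest'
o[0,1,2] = 'employer'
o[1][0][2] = 'cousin'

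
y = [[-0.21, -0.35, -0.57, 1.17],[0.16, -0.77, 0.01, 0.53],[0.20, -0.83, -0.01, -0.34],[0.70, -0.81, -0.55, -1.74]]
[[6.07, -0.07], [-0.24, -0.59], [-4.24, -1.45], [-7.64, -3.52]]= y@[[1.24, -0.45], [3.61, 1.28], [-4.09, 1.25], [4.50, 0.85]]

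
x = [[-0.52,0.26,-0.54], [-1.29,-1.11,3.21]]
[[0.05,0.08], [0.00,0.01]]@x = [[-0.13, -0.08, 0.23], [-0.01, -0.01, 0.03]]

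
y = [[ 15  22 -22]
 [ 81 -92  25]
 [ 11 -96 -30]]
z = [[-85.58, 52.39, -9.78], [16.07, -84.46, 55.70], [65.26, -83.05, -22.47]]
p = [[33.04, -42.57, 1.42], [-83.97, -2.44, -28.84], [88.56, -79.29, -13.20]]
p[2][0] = 88.56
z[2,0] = 65.26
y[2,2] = -30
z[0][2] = -9.78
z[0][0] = -85.58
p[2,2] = -13.2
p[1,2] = -28.84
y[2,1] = -96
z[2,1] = -83.05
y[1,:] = [81, -92, 25]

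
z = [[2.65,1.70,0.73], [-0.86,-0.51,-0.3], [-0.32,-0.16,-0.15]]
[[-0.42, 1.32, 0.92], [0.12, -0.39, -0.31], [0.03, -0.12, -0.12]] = z @[[0.19, 0.42, -0.01], [-0.54, 0.32, 0.37], [-0.01, -0.46, 0.43]]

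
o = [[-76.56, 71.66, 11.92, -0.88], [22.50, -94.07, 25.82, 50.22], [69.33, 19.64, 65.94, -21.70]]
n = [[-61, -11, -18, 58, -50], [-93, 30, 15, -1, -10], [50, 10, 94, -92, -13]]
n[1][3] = -1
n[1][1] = 30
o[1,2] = 25.82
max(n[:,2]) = 94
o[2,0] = 69.33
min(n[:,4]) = -50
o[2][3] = -21.7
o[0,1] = 71.66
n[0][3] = 58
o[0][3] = -0.88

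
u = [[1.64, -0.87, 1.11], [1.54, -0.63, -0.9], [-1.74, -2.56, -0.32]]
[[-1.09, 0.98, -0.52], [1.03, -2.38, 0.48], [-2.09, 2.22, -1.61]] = u @ [[0.37, -0.8, 0.26],[0.69, -0.53, 0.51],[-0.99, 1.65, -0.45]]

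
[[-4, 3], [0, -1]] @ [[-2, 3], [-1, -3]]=[[5, -21], [1, 3]]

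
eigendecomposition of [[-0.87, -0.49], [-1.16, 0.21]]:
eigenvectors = [[-0.78,0.32], [-0.62,-0.95]]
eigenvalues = [-1.26, 0.6]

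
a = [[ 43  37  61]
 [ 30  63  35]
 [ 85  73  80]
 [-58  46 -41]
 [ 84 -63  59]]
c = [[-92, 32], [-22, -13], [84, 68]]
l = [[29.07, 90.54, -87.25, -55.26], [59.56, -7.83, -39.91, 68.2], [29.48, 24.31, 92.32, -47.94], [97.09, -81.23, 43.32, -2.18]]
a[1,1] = 63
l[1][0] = 59.56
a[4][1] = -63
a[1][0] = 30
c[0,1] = 32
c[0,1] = 32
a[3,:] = [-58, 46, -41]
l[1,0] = 59.56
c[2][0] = 84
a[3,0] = -58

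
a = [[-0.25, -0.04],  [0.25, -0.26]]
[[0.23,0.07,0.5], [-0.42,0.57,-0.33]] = a @ [[-1.03, 0.07, -1.91],[0.62, -2.11, -0.55]]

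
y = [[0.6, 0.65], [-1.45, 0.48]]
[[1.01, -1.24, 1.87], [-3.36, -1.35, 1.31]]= y@[[2.17,  0.23,  0.04],[-0.45,  -2.12,  2.84]]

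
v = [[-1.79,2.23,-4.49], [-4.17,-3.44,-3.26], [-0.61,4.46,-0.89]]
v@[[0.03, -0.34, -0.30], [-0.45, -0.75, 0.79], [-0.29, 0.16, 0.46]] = [[0.24, -1.78, 0.23], [2.37, 3.48, -2.97], [-1.77, -3.28, 3.3]]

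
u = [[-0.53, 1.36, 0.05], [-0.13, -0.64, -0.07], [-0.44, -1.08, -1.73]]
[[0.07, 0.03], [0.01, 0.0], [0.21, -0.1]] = u@[[-0.11,  -0.05], [0.01,  0.0], [-0.1,  0.07]]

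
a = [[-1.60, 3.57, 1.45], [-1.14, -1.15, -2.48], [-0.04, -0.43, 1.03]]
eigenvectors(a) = [[-0.88+0.00j, (-0.88-0j), (-0.33+0j)], [(-0.02-0.47j), -0.02+0.47j, -0.58+0.00j], [(0.03-0.06j), (0.03+0.06j), 0.74+0.00j]]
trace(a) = -1.72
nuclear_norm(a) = 7.82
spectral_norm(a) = 4.52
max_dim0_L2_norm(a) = 3.78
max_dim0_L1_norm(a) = 5.15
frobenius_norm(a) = 5.24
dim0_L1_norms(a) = [2.78, 5.15, 4.96]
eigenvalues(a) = [(-1.55+1.99j), (-1.55-1.99j), (1.38+0j)]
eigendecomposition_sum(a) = [[(-0.79+1j), 1.75+1.28j, (1.01+1.45j)], [-0.55-0.39j, (-0.64+0.96j), -0.74+0.57j], [(-0.04-0.08j), (-0.14+0.07j), (-0.12+0.02j)]] + [[(-0.79-1j), (1.75-1.28j), (1.01-1.45j)], [(-0.55+0.39j), (-0.64-0.96j), -0.74-0.57j], [-0.04+0.08j, (-0.14-0.07j), (-0.12-0.02j)]] + [[-0.02+0.00j, 0.07-0.00j, (-0.57+0j)],[-0.03+0.00j, (0.12-0j), (-1+0j)],[0.04-0.00j, -0.16+0.00j, 1.28-0.00j]]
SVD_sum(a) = [[-0.8, 3.27, 2.19], [0.41, -1.68, -1.13], [-0.04, 0.18, 0.12]] + [[-0.74, 0.35, -0.78], [-1.38, 0.65, -1.46], [0.53, -0.25, 0.57]] + [[-0.06, -0.04, 0.04], [-0.17, -0.12, 0.11], [-0.53, -0.36, 0.34]]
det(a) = 8.79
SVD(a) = [[-0.89, -0.45, 0.11], [0.46, -0.83, 0.31], [-0.05, 0.32, 0.94]] @ diag([4.519775159896849, 2.53150970234093, 0.7683691371555506]) @ [[0.2, -0.81, -0.55], [0.65, -0.31, 0.69], [-0.73, -0.5, 0.47]]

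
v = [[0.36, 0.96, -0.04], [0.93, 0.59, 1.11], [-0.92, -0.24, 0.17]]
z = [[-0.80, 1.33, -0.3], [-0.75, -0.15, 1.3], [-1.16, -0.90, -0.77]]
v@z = [[-0.96, 0.37, 1.17], [-2.47, 0.15, -0.37], [0.72, -1.34, -0.17]]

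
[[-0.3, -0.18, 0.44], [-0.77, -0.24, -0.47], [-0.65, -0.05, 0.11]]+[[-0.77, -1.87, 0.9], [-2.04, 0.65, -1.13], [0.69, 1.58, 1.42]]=[[-1.07, -2.05, 1.34],[-2.81, 0.41, -1.60],[0.04, 1.53, 1.53]]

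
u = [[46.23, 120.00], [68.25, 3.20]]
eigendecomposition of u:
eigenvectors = [[0.86, -0.72], [0.51, 0.69]]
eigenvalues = [117.74, -68.31]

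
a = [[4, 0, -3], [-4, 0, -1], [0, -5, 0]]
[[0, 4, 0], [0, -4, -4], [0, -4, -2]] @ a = [[-16, 0, -4], [16, 20, 4], [16, 10, 4]]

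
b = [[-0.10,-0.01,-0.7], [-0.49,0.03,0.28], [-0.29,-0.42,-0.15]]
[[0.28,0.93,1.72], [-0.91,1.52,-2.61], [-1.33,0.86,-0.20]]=b@ [[1.62,-3.54,3.58], [2.28,0.7,-0.94], [-0.66,-0.83,-2.96]]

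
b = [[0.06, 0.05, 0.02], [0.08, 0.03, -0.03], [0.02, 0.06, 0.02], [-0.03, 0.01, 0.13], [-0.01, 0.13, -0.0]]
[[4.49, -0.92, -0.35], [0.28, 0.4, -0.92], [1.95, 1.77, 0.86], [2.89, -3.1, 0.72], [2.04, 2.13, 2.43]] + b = [[4.55, -0.87, -0.33], [0.36, 0.43, -0.95], [1.97, 1.83, 0.88], [2.86, -3.09, 0.85], [2.03, 2.26, 2.43]]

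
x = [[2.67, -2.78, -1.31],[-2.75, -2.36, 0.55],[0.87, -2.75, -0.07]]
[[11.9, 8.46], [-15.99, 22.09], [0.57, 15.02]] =x @ [[4.17, -2.25], [1.19, -6.23], [-3.11, 2.18]]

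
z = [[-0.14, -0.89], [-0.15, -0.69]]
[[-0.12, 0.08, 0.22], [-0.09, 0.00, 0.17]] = z @ [[0.01, 1.46, 0.02], [0.13, -0.32, -0.25]]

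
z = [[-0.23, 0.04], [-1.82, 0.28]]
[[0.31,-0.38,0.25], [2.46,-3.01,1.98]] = z @ [[-1.24,1.52,-1.00], [0.72,-0.88,0.58]]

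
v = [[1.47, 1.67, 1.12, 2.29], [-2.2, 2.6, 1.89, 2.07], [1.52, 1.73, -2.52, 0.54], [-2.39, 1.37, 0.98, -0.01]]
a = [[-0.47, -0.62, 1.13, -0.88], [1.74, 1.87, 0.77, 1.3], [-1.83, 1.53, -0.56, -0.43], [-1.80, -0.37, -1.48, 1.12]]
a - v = [[-1.94, -2.29, 0.01, -3.17], [3.94, -0.73, -1.12, -0.77], [-3.35, -0.2, 1.96, -0.97], [0.59, -1.74, -2.46, 1.13]]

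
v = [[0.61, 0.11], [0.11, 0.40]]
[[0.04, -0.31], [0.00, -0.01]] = v @ [[0.06, -0.52], [-0.01, 0.11]]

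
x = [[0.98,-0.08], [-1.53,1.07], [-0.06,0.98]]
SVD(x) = [[-0.39,-0.55], [0.87,0.03], [0.29,-0.83]] @ diag([2.140144078833727, 0.9145399509222876]) @ [[-0.81, 0.58],[-0.58, -0.81]]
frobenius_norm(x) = 2.33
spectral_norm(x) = 2.14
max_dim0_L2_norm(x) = 1.82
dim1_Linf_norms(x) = [0.98, 1.53, 0.98]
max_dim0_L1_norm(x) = 2.57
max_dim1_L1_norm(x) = 2.6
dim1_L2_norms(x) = [0.98, 1.87, 0.98]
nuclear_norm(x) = 3.05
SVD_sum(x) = [[0.68, -0.49], [-1.52, 1.09], [-0.5, 0.36]] + [[0.30, 0.41], [-0.01, -0.02], [0.44, 0.62]]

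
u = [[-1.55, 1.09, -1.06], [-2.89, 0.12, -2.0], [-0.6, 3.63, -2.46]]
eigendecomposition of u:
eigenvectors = [[-0.48+0.00j, (0.23+0.18j), 0.23-0.18j], [(0.35+0j), 0.19+0.60j, 0.19-0.60j], [(0.81+0j), (0.72+0j), 0.72-0.00j]]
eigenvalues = [(-0.55+0j), (-1.67+2.91j), (-1.67-2.91j)]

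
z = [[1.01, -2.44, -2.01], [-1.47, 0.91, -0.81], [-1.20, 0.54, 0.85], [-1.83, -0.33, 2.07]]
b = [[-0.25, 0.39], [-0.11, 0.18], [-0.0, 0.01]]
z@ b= [[0.02, -0.07], [0.27, -0.42], [0.24, -0.36], [0.49, -0.75]]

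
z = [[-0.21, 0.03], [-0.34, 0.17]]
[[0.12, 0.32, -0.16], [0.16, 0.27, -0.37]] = z @ [[-0.61, -1.83, 0.61], [-0.27, -2.09, -0.93]]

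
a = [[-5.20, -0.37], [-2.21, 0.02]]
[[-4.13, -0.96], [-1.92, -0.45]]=a @ [[0.86, 0.20], [-0.93, -0.22]]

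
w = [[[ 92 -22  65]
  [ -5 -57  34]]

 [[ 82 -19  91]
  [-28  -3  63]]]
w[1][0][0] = 82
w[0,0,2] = 65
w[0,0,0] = 92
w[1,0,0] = 82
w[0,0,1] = -22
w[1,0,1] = -19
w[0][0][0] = 92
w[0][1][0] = -5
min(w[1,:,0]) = -28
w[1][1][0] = -28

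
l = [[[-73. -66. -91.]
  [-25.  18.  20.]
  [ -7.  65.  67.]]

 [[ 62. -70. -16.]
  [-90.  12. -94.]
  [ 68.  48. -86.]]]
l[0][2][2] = 67.0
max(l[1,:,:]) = 68.0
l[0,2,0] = -7.0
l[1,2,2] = -86.0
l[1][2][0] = 68.0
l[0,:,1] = [-66.0, 18.0, 65.0]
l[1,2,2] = -86.0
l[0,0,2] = -91.0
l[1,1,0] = -90.0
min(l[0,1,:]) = -25.0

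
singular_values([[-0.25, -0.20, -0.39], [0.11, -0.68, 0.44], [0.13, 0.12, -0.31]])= [0.87, 0.5, 0.22]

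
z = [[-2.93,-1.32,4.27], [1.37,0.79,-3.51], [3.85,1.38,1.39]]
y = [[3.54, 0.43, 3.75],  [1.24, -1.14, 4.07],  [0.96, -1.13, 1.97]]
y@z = [[4.65, 0.84, 18.82], [10.47, 3.08, 14.95], [3.22, 0.56, 10.80]]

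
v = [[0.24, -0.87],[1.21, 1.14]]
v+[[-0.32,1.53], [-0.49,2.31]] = [[-0.08, 0.66],  [0.72, 3.45]]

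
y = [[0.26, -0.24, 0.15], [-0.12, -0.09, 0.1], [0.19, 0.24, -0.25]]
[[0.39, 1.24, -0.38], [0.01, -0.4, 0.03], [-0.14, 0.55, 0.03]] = y @ [[1.34, 3.68, -0.90], [2.01, -2.04, 0.29], [3.49, -1.37, -0.52]]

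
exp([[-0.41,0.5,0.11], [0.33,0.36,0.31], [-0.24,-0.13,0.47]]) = [[0.72, 0.50, 0.21],[0.29, 1.49, 0.5],[-0.28, -0.27, 1.54]]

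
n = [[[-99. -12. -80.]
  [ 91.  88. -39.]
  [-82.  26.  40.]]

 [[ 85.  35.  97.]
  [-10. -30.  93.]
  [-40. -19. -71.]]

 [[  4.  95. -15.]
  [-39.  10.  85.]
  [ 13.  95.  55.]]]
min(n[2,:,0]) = -39.0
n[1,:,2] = [97.0, 93.0, -71.0]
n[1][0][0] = 85.0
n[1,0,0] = 85.0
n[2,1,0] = -39.0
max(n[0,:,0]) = 91.0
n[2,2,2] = 55.0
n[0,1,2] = -39.0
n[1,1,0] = -10.0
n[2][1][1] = 10.0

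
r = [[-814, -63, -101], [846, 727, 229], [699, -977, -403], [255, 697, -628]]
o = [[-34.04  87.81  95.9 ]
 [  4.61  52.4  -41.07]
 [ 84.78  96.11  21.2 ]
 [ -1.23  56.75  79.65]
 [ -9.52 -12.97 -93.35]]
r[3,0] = 255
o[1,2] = -41.07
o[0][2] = 95.9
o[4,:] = [-9.52, -12.97, -93.35]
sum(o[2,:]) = 202.08999999999997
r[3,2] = -628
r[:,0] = [-814, 846, 699, 255]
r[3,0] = 255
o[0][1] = 87.81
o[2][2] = 21.2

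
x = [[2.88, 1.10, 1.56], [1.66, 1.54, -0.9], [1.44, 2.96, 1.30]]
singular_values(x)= [4.98, 1.78, 1.57]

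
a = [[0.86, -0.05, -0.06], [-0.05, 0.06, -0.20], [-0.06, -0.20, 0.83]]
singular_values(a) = [0.92, 0.82, 0.01]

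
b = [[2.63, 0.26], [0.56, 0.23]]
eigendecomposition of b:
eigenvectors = [[0.98, -0.11],[0.22, 0.99]]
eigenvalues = [2.69, 0.17]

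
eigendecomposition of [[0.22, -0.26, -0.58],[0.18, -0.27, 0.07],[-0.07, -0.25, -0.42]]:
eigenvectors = [[0.94+0.00j,  (0.51-0.04j),  0.51+0.04j], [0.29+0.00j,  -0.28-0.52j,  (-0.28+0.52j)], [(-0.2+0j),  0.63+0.00j,  0.63-0.00j]]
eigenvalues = [(0.26+0j), (-0.37+0.21j), (-0.37-0.21j)]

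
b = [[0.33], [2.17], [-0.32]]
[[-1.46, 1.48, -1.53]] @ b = [[3.22]]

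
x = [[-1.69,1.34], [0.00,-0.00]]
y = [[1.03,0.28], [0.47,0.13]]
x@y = [[-1.11, -0.30],  [0.00, 0.0]]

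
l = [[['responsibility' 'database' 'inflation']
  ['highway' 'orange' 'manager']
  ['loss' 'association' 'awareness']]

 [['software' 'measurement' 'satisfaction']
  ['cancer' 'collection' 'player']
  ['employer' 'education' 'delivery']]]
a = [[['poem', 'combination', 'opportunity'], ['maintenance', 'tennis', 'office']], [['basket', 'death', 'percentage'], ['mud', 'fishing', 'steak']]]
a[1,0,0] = 'basket'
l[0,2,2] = 'awareness'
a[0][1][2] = 'office'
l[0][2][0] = 'loss'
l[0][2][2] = 'awareness'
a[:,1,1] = ['tennis', 'fishing']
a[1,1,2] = 'steak'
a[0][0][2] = 'opportunity'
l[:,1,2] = ['manager', 'player']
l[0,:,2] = ['inflation', 'manager', 'awareness']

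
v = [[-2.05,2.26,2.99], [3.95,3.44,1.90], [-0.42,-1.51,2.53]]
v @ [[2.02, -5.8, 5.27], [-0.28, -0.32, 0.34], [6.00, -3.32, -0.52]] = [[13.17, 1.24, -11.59], [18.42, -30.32, 21.0], [14.75, -5.48, -4.04]]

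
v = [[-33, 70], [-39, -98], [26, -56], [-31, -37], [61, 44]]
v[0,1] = 70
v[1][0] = -39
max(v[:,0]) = 61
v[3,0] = -31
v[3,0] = -31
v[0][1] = 70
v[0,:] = [-33, 70]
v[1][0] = -39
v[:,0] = [-33, -39, 26, -31, 61]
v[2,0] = 26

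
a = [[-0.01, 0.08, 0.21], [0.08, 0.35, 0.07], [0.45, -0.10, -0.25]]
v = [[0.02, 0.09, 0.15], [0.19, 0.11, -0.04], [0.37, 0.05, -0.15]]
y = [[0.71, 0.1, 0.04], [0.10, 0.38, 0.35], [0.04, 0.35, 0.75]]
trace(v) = -0.02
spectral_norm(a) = 0.54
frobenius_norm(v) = 0.49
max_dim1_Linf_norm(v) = 0.37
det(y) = 0.11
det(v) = -0.00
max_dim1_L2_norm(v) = 0.4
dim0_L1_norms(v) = [0.58, 0.25, 0.34]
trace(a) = 0.09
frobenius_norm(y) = 1.22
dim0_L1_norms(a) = [0.54, 0.53, 0.53]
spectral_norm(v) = 0.45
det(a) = -0.03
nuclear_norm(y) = 1.84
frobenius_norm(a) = 0.68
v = y @ a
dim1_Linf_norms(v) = [0.15, 0.19, 0.37]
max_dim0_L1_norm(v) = 0.58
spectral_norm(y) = 0.99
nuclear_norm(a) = 1.07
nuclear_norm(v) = 0.69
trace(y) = 1.84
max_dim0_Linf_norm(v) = 0.37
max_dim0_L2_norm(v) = 0.42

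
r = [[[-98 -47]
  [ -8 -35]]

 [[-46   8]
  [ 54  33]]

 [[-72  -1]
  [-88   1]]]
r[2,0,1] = -1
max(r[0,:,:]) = -8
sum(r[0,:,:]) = -188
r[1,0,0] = -46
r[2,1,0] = -88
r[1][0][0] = -46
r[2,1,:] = [-88, 1]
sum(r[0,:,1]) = -82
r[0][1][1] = -35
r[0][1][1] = -35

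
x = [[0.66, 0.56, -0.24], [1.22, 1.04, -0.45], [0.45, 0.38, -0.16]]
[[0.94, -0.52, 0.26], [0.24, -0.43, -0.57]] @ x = [[0.1,0.08,-0.03], [-0.62,-0.53,0.23]]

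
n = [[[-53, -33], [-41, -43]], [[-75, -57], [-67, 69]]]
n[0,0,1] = -33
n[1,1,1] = 69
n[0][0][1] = -33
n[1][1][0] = -67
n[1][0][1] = -57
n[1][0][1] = -57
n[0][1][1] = -43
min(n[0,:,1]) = -43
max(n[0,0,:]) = -33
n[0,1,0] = -41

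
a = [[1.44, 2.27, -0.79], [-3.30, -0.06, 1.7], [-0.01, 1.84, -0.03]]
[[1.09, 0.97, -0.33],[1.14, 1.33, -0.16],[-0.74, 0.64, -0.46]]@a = [[-1.63,  1.81,  0.80], [-2.75,  2.21,  1.37], [-3.17,  -2.56,  1.69]]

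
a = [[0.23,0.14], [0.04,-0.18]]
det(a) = -0.05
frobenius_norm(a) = 0.33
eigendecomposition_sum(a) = [[0.24,0.08], [0.02,0.01]] + [[-0.01, 0.06], [0.02, -0.19]]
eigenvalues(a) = [0.24, -0.19]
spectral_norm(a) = 0.28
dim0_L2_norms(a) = [0.23, 0.23]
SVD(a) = [[-0.94,0.34], [0.34,0.94]] @ diag([0.2797878312098759, 0.16798443233488636]) @ [[-0.72,-0.69], [0.69,-0.72]]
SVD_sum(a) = [[0.19, 0.18],[-0.07, -0.07]] + [[0.04,-0.04], [0.11,-0.11]]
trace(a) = 0.05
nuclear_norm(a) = 0.45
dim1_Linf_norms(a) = [0.23, 0.18]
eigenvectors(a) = [[1.00, -0.31], [0.09, 0.95]]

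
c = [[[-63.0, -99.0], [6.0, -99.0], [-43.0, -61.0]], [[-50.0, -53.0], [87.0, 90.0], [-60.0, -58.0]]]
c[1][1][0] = 87.0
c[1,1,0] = 87.0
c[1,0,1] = -53.0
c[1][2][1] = -58.0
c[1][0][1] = -53.0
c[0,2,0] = -43.0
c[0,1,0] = 6.0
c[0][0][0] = -63.0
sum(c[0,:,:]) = -359.0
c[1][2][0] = -60.0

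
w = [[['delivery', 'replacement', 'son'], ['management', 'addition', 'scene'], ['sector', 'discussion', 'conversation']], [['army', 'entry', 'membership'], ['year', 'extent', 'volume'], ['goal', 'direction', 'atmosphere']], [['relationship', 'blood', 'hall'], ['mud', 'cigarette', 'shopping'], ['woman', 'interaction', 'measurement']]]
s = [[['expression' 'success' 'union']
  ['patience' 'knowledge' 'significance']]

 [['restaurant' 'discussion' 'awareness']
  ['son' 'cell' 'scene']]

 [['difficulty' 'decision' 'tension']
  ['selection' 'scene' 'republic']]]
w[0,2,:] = ['sector', 'discussion', 'conversation']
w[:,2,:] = [['sector', 'discussion', 'conversation'], ['goal', 'direction', 'atmosphere'], ['woman', 'interaction', 'measurement']]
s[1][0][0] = 'restaurant'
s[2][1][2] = 'republic'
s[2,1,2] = 'republic'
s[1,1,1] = 'cell'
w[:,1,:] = [['management', 'addition', 'scene'], ['year', 'extent', 'volume'], ['mud', 'cigarette', 'shopping']]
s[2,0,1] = 'decision'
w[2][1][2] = 'shopping'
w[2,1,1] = 'cigarette'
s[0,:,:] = [['expression', 'success', 'union'], ['patience', 'knowledge', 'significance']]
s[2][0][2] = 'tension'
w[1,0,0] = 'army'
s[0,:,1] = ['success', 'knowledge']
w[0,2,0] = 'sector'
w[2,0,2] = 'hall'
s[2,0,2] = 'tension'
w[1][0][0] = 'army'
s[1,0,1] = 'discussion'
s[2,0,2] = 'tension'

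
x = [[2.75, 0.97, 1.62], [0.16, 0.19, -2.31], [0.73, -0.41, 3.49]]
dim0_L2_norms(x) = [2.85, 1.07, 4.49]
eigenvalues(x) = [4.25, 2.49, -0.31]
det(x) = -3.29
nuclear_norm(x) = 7.58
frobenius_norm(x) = 5.42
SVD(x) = [[-0.55,  -0.82,  -0.16], [0.42,  -0.44,  0.79], [-0.72,  0.36,  0.59]] @ diag([4.806674736242155, 2.495471458179442, 0.2742265147340254]) @ [[-0.41, -0.03, -0.91],[-0.83, -0.41, 0.38],[0.39, -0.91, -0.14]]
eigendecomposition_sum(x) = [[1.13, 0.04, 2.3], [-0.83, -0.03, -1.70], [1.54, 0.05, 3.15]] + [[1.65, 0.83, -0.76], [0.94, 0.47, -0.43], [-0.82, -0.41, 0.38]] + [[-0.02, 0.11, 0.07], [0.06, -0.25, -0.18], [0.01, -0.05, -0.03]]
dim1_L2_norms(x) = [3.34, 2.32, 3.59]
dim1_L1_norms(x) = [5.34, 2.66, 4.63]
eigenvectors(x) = [[-0.54, -0.8, 0.38], [0.4, -0.45, -0.91], [-0.74, 0.4, -0.17]]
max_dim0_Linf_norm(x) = 3.49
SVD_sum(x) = [[1.08, 0.08, 2.40], [-0.83, -0.07, -1.86], [1.42, 0.11, 3.16]] + [[1.69,0.84,-0.79], [0.91,0.45,-0.42], [-0.75,-0.37,0.35]] + [[-0.02,0.04,0.01], [0.08,-0.2,-0.03], [0.06,-0.15,-0.02]]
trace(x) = 6.43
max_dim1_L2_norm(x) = 3.59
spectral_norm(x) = 4.81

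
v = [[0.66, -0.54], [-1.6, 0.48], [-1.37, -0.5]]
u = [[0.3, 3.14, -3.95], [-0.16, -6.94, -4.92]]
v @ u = [[0.28, 5.82, 0.05], [-0.56, -8.36, 3.96], [-0.33, -0.83, 7.87]]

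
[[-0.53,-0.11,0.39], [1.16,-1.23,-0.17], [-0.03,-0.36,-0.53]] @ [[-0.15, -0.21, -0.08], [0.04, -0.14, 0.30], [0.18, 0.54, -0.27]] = [[0.15, 0.34, -0.1],[-0.25, -0.16, -0.42],[-0.11, -0.23, 0.04]]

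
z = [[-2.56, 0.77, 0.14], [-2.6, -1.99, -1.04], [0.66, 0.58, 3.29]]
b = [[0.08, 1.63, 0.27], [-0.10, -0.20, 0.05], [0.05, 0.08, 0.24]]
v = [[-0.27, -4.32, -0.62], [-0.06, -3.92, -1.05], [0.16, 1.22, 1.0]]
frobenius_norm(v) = 6.17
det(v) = 0.84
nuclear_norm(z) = 8.97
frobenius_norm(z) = 5.53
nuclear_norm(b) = 2.01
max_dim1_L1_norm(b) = 1.98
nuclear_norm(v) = 7.09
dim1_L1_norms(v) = [5.21, 5.03, 2.38]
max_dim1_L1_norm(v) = 5.21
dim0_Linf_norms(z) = [2.6, 1.99, 3.29]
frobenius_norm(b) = 1.69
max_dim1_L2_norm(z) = 3.44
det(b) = 0.04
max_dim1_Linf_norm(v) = 4.32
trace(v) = -3.19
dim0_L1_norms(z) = [5.82, 3.34, 4.47]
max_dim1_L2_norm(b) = 1.65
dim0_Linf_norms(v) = [0.27, 4.32, 1.05]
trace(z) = -1.26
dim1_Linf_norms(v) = [4.32, 3.92, 1.22]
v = z @ b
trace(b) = 0.12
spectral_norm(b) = 1.67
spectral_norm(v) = 6.12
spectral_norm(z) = 4.41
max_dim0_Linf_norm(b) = 1.63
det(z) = 21.25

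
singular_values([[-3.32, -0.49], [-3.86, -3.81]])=[6.13, 1.75]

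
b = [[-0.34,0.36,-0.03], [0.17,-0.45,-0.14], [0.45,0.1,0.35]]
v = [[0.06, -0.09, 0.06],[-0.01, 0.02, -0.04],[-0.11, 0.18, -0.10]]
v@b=[[-0.01, 0.07, 0.03], [-0.01, -0.02, -0.02], [0.02, -0.13, -0.06]]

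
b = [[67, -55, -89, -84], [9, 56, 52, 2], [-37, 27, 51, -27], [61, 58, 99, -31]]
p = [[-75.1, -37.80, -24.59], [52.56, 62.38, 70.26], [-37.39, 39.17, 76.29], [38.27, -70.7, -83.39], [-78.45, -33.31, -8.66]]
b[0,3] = -84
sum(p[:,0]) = -100.10999999999999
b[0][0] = 67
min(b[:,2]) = -89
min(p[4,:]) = -78.45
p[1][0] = 52.56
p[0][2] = -24.59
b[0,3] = -84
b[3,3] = -31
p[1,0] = 52.56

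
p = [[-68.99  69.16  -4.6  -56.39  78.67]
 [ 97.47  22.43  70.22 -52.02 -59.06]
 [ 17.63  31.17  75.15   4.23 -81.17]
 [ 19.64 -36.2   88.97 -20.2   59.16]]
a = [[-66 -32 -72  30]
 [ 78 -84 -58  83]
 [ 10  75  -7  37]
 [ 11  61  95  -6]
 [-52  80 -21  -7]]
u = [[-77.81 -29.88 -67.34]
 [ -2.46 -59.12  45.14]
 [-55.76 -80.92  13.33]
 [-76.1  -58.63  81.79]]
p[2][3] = 4.23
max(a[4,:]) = 80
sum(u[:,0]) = -212.13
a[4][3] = -7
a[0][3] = 30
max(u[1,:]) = 45.14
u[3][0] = -76.1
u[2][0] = -55.76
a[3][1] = 61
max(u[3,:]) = 81.79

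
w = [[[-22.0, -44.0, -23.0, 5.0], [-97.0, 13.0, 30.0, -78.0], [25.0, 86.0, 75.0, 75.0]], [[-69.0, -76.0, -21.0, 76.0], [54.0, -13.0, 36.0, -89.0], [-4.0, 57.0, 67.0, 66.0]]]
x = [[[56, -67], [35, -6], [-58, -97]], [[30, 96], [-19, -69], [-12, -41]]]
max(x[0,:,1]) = -6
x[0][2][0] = -58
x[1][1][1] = -69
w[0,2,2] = 75.0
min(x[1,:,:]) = -69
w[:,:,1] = [[-44.0, 13.0, 86.0], [-76.0, -13.0, 57.0]]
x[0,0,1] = -67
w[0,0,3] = 5.0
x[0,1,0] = 35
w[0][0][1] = -44.0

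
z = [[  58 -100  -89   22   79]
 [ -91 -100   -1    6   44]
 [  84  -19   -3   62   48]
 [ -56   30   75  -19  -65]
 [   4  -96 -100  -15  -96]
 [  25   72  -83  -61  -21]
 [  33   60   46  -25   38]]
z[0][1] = -100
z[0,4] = 79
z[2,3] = 62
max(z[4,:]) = 4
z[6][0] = 33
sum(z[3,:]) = -35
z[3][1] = 30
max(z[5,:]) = 72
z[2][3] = 62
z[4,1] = -96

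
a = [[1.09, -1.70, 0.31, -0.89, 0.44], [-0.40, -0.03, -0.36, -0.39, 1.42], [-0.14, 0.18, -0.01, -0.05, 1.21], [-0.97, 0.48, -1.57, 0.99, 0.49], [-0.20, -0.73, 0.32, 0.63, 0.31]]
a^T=[[1.09,-0.40,-0.14,-0.97,-0.20], [-1.70,-0.03,0.18,0.48,-0.73], [0.31,-0.36,-0.01,-1.57,0.32], [-0.89,-0.39,-0.05,0.99,0.63], [0.44,1.42,1.21,0.49,0.31]]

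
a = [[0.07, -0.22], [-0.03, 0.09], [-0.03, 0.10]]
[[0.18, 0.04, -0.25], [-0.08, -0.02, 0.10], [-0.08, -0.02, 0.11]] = a @ [[1.6, 0.15, -1.17],[-0.31, -0.14, 0.75]]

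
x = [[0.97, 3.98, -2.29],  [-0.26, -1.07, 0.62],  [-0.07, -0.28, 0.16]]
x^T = [[0.97, -0.26, -0.07],  [3.98, -1.07, -0.28],  [-2.29, 0.62, 0.16]]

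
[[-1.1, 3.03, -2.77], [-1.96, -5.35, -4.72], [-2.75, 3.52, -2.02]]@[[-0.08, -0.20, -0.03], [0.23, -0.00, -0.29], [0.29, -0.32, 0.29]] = [[-0.02, 1.11, -1.65], [-2.44, 1.9, 0.24], [0.44, 1.20, -1.52]]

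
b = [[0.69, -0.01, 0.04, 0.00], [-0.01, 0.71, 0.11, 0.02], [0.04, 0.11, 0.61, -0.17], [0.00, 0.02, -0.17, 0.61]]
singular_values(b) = [0.83, 0.71, 0.68, 0.41]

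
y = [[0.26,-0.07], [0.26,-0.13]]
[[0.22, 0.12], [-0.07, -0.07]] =y@[[2.14, 1.28], [4.84, 3.07]]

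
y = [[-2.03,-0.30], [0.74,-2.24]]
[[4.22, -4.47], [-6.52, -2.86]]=y @ [[-2.39, 1.92], [2.12, 1.91]]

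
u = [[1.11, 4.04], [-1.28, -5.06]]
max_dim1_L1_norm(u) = 6.34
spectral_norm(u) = 6.69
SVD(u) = [[-0.63, 0.78], [0.78, 0.63]] @ diag([6.692628107562835, 0.06655083665812637]) @ [[-0.25,-0.97], [0.97,-0.25]]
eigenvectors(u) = [[0.97, -0.62], [-0.24, 0.79]]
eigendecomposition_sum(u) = [[0.14, 0.11], [-0.03, -0.03]] + [[0.97, 3.93], [-1.25, -5.03]]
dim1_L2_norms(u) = [4.19, 5.22]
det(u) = -0.45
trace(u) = -3.95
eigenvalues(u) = [0.11, -4.06]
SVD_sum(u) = [[1.06,4.05], [-1.32,-5.05]] + [[0.05, -0.01], [0.04, -0.01]]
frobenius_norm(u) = 6.69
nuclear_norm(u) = 6.76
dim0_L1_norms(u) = [2.39, 9.1]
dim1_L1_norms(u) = [5.15, 6.34]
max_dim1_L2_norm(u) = 5.22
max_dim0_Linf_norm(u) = 5.06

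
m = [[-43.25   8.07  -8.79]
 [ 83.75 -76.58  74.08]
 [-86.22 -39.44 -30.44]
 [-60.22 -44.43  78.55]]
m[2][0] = -86.22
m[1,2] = 74.08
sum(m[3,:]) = -26.10000000000001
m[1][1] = -76.58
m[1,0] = 83.75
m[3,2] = 78.55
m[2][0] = -86.22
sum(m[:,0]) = -105.94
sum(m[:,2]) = 113.39999999999999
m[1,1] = -76.58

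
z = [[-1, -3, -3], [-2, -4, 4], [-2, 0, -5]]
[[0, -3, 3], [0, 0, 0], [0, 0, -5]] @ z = [[0, 12, -27], [0, 0, 0], [10, 0, 25]]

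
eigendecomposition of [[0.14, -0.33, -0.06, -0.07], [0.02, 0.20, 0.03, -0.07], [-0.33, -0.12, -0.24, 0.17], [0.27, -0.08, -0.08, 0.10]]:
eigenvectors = [[(-0.13+0j),0.03-0.41j,0.03+0.41j,0.48+0.00j], [0.05+0.00j,(-0.08-0.19j),-0.08+0.19j,(-0.41+0j)], [(-0.98+0j),-0.04+0.53j,-0.04-0.53j,0.04+0.00j], [-0.11+0.00j,(-0.71+0j),-0.71-0.00j,(0.77+0j)]]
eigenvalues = [(-0.26+0j), (0.08+0.2j), (0.08-0.2j), (0.31+0j)]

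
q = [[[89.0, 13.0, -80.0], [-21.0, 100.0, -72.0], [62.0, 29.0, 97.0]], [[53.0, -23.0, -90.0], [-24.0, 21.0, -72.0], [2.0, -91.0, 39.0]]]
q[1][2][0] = 2.0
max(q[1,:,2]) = 39.0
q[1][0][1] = -23.0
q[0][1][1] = 100.0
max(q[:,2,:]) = 97.0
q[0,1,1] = 100.0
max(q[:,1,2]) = -72.0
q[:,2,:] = [[62.0, 29.0, 97.0], [2.0, -91.0, 39.0]]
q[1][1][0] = -24.0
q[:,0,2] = [-80.0, -90.0]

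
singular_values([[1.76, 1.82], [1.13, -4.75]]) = [5.11, 2.04]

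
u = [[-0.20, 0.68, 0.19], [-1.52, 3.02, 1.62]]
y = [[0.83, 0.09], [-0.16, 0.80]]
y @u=[[-0.30,0.84,0.30],[-1.18,2.31,1.27]]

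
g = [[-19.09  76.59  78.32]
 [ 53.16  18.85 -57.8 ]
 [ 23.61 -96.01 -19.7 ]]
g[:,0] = [-19.09, 53.16, 23.61]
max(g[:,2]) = 78.32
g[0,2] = 78.32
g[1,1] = 18.85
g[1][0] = 53.16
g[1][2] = -57.8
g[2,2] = -19.7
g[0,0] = -19.09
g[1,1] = 18.85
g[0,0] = -19.09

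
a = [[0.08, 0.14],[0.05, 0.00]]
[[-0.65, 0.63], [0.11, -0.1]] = a @ [[2.21, -1.91], [-5.94, 5.60]]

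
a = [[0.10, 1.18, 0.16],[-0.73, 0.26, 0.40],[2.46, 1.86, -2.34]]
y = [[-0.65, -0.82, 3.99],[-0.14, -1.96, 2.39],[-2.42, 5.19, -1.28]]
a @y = [[-0.62, -1.56, 3.01],[-0.53, 2.16, -2.8],[3.80, -17.81, 17.26]]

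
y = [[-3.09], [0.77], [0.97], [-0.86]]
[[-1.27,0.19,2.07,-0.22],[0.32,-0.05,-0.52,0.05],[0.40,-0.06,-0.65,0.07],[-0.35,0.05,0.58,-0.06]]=y @ [[0.41, -0.06, -0.67, 0.07]]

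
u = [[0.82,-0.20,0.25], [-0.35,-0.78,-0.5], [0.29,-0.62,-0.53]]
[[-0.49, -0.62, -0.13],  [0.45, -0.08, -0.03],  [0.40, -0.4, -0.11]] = u @[[-0.19,-0.62,-0.14], [0.25,0.44,0.1], [-1.15,-0.09,0.01]]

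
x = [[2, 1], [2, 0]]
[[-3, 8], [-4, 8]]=x @ [[-2, 4], [1, 0]]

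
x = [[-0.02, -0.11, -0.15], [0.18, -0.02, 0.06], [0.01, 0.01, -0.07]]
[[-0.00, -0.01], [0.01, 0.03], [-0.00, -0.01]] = x @ [[0.05, 0.11], [0.01, -0.04], [0.01, 0.1]]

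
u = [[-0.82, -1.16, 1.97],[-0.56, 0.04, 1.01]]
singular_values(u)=[2.63, 0.55]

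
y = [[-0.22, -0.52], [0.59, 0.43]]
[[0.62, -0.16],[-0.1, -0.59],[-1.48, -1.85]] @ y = [[-0.23,-0.39], [-0.33,-0.20], [-0.77,-0.03]]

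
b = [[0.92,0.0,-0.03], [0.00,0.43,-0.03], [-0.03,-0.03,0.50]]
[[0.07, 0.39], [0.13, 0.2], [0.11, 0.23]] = b @[[0.08,0.44], [0.31,0.50], [0.24,0.51]]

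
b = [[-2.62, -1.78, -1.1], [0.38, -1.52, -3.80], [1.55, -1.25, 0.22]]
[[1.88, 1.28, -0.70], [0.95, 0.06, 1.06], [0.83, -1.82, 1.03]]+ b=[[-0.74, -0.50, -1.8], [1.33, -1.46, -2.74], [2.38, -3.07, 1.25]]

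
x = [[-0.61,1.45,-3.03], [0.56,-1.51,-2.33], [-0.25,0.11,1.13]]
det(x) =1.769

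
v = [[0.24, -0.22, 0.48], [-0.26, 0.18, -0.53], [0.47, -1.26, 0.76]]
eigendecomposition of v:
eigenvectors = [[-0.37, 0.91, -0.4], [0.39, 0.09, 0.53], [-0.84, -0.41, 0.75]]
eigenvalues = [1.56, -0.0, -0.38]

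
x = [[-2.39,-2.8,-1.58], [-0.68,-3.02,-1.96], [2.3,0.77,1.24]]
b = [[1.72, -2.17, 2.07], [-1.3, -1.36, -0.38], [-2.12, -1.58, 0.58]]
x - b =[[-4.11, -0.63, -3.65], [0.62, -1.66, -1.58], [4.42, 2.35, 0.66]]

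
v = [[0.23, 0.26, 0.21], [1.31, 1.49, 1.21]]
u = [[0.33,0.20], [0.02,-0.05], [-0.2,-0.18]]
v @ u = [[0.04, -0.0], [0.22, -0.03]]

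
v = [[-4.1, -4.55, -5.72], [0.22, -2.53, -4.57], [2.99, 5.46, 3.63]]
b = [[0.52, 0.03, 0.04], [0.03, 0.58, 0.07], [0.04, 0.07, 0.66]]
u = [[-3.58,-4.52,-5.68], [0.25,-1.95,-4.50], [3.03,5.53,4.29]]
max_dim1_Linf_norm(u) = 5.68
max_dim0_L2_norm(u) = 8.42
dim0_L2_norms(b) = [0.52, 0.58, 0.66]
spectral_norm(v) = 11.81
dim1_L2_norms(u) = [8.09, 4.91, 7.63]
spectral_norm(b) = 0.71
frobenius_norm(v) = 12.23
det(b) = 0.20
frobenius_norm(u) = 12.16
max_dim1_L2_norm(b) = 0.66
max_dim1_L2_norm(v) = 8.38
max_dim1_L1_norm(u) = 13.78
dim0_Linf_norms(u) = [3.58, 5.53, 5.68]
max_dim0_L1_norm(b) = 0.77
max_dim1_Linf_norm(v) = 5.72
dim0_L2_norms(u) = [4.7, 7.4, 8.42]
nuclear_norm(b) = 1.76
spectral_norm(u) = 11.80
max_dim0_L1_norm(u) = 14.47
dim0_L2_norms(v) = [5.08, 7.54, 8.17]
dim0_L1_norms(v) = [7.31, 12.54, 13.92]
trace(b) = 1.76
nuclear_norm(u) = 15.58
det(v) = -48.98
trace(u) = -1.24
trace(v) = -3.00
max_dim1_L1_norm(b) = 0.77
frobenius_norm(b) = 1.03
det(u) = -34.07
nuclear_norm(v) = 16.08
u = v + b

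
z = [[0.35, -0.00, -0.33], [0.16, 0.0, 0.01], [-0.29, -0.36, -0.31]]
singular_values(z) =[0.56, 0.49, 0.07]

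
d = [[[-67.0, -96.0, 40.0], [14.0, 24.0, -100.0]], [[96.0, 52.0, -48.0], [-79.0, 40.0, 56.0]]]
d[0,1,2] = -100.0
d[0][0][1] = -96.0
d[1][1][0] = -79.0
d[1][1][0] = -79.0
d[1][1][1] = 40.0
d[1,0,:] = [96.0, 52.0, -48.0]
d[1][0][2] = -48.0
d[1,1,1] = 40.0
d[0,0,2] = 40.0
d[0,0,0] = -67.0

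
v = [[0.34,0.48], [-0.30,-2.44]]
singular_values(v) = [2.51, 0.27]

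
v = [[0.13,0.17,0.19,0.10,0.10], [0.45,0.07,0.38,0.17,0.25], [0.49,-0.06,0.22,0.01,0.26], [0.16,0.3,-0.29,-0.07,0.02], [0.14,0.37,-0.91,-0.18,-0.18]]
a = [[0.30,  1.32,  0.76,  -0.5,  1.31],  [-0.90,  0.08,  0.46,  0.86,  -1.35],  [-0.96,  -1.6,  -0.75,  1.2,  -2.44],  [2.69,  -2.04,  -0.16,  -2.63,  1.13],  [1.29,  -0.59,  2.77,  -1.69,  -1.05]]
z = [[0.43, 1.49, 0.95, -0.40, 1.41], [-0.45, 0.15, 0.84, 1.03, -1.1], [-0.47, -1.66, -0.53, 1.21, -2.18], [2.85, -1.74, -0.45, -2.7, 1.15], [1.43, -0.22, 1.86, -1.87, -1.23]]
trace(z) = -3.88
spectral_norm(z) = 5.19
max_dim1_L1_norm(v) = 1.78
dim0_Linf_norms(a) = [2.69, 2.04, 2.77, 2.63, 2.44]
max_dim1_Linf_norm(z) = 2.85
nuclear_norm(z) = 12.35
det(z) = 1.68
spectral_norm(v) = 1.21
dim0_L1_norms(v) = [1.37, 0.97, 1.99, 0.53, 0.81]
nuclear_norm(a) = 12.23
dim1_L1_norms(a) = [4.19, 3.65, 6.95, 8.65, 7.39]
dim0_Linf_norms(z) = [2.85, 1.74, 1.86, 2.7, 2.18]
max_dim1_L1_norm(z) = 8.89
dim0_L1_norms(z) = [5.63, 5.26, 4.63, 7.21, 7.07]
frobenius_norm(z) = 6.98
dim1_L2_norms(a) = [2.09, 1.89, 3.38, 4.43, 3.69]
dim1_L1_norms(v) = [0.69, 1.32, 1.04, 0.84, 1.78]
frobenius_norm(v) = 1.47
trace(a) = -4.05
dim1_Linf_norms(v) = [0.19, 0.45, 0.49, 0.3, 0.91]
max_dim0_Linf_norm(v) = 0.91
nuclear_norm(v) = 2.35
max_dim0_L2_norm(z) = 3.67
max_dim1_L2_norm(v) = 1.02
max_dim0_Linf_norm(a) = 2.77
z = a + v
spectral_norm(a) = 5.40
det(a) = -0.00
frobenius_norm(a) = 7.26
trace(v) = 0.17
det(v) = -0.00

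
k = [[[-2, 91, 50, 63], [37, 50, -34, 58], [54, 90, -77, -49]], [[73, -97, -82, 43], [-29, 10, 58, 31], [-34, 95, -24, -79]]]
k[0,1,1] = 50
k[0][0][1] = 91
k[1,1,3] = 31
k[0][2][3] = -49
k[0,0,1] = 91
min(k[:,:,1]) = -97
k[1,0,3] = 43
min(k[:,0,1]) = -97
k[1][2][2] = -24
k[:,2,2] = [-77, -24]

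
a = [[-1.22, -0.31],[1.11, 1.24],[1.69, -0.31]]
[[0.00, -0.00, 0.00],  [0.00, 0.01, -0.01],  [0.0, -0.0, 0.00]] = a @ [[0.0, 0.0, -0.0], [0.0, 0.01, -0.01]]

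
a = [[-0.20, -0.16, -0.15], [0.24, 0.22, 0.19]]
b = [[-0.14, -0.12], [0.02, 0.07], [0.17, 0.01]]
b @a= [[-0.00, -0.0, -0.0], [0.01, 0.01, 0.01], [-0.03, -0.02, -0.02]]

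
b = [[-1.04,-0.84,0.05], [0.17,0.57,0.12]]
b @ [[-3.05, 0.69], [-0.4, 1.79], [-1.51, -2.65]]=[[3.43, -2.35], [-0.93, 0.82]]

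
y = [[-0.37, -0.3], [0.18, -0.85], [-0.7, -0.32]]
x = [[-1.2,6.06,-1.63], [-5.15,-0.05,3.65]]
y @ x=[[1.99,-2.23,-0.49], [4.16,1.13,-3.4], [2.49,-4.23,-0.03]]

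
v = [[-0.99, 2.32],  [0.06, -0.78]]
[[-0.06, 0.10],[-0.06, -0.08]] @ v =[[0.07, -0.22], [0.05, -0.08]]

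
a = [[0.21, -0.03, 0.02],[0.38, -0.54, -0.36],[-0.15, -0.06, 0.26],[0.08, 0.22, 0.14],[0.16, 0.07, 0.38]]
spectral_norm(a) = 0.82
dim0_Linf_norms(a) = [0.38, 0.54, 0.38]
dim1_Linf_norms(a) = [0.21, 0.54, 0.26, 0.22, 0.38]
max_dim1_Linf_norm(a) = 0.54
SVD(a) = [[-0.11, -0.40, 0.28],[-0.9, -0.3, -0.13],[0.22, -0.15, -0.81],[0.24, -0.27, 0.49],[0.27, -0.81, -0.1]] @ diag([0.8231491614247445, 0.43809004985691846, 0.2906932511464669]) @ [[-0.41, 0.67, 0.62], [-0.74, 0.16, -0.65], [0.53, 0.73, -0.43]]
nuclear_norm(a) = 1.55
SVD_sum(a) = [[0.04, -0.06, -0.06], [0.30, -0.49, -0.46], [-0.08, 0.12, 0.11], [-0.08, 0.13, 0.13], [-0.09, 0.15, 0.14]] + [[0.13, -0.03, 0.11], [0.10, -0.02, 0.09], [0.05, -0.01, 0.04], [0.09, -0.02, 0.08], [0.26, -0.06, 0.23]] + [[0.04, 0.06, -0.03],[-0.02, -0.03, 0.02],[-0.12, -0.17, 0.10],[0.08, 0.1, -0.06],[-0.01, -0.02, 0.01]]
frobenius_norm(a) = 0.98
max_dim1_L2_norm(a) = 0.75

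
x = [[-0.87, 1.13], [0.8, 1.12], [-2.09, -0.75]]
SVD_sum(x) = [[-0.31, -0.14], [1.08, 0.48], [-2.02, -0.9]] + [[-0.56, 1.27],[-0.28, 0.64],[-0.07, 0.15]]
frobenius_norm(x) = 2.98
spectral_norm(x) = 2.53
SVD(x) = [[-0.13, -0.89], [0.47, -0.45], [-0.87, -0.10]] @ diag([2.534411845790197, 1.5606269880782933]) @ [[0.91, 0.41], [0.41, -0.91]]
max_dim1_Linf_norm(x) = 2.09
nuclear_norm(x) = 4.10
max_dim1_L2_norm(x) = 2.22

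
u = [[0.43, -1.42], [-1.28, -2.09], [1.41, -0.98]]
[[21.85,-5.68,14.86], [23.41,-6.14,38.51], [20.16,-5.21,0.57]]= u @ [[4.57, -1.16, -8.70], [-14.00, 3.65, -13.10]]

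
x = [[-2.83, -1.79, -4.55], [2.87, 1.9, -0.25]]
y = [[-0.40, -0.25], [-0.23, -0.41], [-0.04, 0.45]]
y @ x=[[0.41, 0.24, 1.88], [-0.53, -0.37, 1.15], [1.4, 0.93, 0.07]]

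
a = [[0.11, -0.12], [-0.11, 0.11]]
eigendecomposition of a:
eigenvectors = [[0.72, 0.72],  [-0.69, 0.69]]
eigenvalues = [0.22, -0.0]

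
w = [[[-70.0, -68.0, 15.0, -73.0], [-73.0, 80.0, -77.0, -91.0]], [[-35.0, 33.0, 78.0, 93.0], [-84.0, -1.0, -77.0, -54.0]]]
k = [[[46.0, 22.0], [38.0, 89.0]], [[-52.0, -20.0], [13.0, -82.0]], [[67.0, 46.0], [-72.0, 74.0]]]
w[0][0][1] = -68.0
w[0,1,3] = -91.0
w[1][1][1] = -1.0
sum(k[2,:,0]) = -5.0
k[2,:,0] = [67.0, -72.0]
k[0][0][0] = 46.0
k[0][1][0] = 38.0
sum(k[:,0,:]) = 109.0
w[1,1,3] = -54.0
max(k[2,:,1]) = 74.0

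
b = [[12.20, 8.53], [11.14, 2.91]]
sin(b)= [[-0.31, -0.23], [-0.30, -0.06]]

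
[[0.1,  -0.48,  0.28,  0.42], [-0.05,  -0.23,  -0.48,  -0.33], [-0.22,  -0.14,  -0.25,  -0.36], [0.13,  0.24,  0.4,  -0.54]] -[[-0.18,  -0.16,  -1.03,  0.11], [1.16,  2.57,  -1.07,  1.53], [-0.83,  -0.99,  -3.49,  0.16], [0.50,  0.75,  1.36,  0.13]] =[[0.28, -0.32, 1.31, 0.31], [-1.21, -2.8, 0.59, -1.86], [0.61, 0.85, 3.24, -0.52], [-0.37, -0.51, -0.96, -0.67]]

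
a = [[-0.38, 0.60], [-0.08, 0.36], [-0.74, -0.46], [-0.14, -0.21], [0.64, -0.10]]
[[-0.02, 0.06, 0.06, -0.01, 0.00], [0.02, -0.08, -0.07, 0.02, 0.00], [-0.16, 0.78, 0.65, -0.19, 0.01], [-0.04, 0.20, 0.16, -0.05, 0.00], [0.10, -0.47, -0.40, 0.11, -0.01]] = a @[[0.17, -0.8, -0.67, 0.19, -0.01], [0.08, -0.4, -0.33, 0.10, -0.00]]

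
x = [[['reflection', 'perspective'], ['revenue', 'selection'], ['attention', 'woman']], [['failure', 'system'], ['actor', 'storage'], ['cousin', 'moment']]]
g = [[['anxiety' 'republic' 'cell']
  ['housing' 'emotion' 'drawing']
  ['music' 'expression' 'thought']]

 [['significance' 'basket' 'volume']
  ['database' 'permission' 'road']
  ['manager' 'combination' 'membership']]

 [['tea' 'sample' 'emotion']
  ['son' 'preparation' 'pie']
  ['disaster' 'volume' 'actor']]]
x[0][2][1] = 'woman'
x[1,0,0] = 'failure'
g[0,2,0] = 'music'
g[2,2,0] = 'disaster'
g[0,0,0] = 'anxiety'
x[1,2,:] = ['cousin', 'moment']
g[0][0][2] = 'cell'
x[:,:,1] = [['perspective', 'selection', 'woman'], ['system', 'storage', 'moment']]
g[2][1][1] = 'preparation'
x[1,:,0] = ['failure', 'actor', 'cousin']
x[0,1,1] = 'selection'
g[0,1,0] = 'housing'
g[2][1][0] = 'son'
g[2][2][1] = 'volume'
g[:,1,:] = [['housing', 'emotion', 'drawing'], ['database', 'permission', 'road'], ['son', 'preparation', 'pie']]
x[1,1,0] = 'actor'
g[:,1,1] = ['emotion', 'permission', 'preparation']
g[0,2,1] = 'expression'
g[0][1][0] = 'housing'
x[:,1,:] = [['revenue', 'selection'], ['actor', 'storage']]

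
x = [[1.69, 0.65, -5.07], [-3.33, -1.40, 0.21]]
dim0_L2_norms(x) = [3.73, 1.54, 5.07]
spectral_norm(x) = 5.66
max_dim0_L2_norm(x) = 5.07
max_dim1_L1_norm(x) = 7.41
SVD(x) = [[-0.93, 0.37], [0.37, 0.93]] @ diag([5.659926803341251, 3.1688686594460336]) @ [[-0.50, -0.2, 0.85], [-0.78, -0.33, -0.53]]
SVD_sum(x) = [[2.61,1.04,-4.44], [-1.05,-0.42,1.78]] + [[-0.92, -0.39, -0.63], [-2.28, -0.98, -1.57]]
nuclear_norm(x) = 8.83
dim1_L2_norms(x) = [5.38, 3.62]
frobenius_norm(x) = 6.49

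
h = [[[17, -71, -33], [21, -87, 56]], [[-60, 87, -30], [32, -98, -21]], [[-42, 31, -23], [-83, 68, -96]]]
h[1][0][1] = 87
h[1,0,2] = -30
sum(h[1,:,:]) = -90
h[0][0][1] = -71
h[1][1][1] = -98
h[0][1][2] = 56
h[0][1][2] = 56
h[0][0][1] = -71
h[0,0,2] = -33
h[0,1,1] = -87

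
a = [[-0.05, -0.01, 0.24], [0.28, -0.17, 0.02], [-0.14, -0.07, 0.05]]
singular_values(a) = [0.34, 0.25, 0.11]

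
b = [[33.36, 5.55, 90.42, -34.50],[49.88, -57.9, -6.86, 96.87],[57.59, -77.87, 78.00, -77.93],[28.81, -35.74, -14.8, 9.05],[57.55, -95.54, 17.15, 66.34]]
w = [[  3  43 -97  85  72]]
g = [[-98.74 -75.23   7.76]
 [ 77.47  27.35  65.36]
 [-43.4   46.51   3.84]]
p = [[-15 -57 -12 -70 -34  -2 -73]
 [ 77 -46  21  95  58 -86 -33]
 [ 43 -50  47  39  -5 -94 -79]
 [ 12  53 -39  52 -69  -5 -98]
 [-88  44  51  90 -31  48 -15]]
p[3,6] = -98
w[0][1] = 43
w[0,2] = -97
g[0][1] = -75.23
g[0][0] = -98.74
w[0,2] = -97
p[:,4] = [-34, 58, -5, -69, -31]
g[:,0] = [-98.74, 77.47, -43.4]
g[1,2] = 65.36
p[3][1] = 53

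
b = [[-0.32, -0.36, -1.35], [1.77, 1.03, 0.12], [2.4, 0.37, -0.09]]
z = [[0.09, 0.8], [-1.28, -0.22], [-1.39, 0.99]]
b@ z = [[2.31, -1.51], [-1.33, 1.31], [-0.13, 1.75]]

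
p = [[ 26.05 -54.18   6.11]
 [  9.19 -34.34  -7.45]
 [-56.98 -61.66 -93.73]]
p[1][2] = -7.45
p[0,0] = 26.05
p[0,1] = -54.18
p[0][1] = -54.18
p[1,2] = -7.45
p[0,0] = 26.05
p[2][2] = -93.73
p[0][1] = -54.18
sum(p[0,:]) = -22.02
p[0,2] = 6.11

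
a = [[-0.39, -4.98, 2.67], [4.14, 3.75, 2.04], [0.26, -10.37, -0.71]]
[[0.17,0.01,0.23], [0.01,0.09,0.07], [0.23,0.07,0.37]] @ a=[[0.03, -3.19, 0.31], [0.39, -0.44, 0.16], [0.3, -4.72, 0.49]]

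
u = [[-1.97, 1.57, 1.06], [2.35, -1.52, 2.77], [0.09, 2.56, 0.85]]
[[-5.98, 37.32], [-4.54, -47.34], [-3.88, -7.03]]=u @ [[1.02, -20.7], [-0.61, -1.84], [-2.84, -0.54]]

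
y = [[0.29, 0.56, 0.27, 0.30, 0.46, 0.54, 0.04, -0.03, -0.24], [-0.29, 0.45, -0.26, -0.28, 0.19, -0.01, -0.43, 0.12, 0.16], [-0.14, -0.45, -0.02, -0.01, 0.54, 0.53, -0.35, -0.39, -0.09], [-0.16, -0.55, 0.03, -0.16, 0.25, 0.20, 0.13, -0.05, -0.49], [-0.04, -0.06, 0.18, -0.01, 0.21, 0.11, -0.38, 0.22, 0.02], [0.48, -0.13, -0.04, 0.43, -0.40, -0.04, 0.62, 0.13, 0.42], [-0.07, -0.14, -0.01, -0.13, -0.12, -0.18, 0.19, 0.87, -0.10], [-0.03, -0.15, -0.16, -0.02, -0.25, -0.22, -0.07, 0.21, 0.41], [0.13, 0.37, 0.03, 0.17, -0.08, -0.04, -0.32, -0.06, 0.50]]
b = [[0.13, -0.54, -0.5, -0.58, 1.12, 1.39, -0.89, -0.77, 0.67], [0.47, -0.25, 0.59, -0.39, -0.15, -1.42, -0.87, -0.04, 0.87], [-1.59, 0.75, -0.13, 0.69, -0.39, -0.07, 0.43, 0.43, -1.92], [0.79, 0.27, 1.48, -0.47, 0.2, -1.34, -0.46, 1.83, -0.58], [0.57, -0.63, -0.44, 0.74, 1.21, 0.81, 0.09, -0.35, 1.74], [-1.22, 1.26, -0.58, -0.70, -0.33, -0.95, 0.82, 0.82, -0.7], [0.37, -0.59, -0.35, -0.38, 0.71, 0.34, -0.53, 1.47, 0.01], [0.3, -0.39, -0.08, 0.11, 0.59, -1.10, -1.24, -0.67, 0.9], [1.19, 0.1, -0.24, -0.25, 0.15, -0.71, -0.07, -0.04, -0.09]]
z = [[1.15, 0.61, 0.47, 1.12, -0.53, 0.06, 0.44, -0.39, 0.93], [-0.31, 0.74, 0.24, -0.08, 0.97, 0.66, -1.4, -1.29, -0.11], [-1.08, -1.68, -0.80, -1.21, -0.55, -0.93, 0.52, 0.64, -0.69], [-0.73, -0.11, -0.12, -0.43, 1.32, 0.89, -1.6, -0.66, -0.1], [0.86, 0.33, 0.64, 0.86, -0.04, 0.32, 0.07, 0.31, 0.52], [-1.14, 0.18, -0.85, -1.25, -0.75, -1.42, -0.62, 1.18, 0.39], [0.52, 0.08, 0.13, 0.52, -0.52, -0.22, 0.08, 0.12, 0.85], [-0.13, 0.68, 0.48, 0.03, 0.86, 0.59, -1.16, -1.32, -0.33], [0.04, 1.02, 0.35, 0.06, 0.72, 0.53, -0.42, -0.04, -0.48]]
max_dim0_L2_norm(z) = 2.63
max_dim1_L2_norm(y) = 1.08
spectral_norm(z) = 4.72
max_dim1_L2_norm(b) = 2.97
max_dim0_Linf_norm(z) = 1.68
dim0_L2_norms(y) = [0.68, 1.1, 0.45, 0.65, 0.94, 0.84, 1.0, 1.02, 0.97]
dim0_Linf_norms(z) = [1.15, 1.68, 0.85, 1.25, 1.32, 1.42, 1.6, 1.32, 0.93]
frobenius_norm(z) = 6.68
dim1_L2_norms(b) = [2.43, 2.08, 2.79, 2.97, 2.6, 2.6, 1.95, 2.15, 1.44]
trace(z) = -2.52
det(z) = 0.00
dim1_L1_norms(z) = [5.7, 5.8, 8.1, 5.96, 3.95, 7.78, 3.04, 5.58, 3.66]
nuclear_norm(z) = 13.38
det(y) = -0.00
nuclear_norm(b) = 17.33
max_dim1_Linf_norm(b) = 1.92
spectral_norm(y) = 1.58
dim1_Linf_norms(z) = [1.15, 1.4, 1.68, 1.6, 0.86, 1.42, 0.85, 1.32, 1.02]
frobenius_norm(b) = 7.13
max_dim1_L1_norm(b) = 7.42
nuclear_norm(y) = 5.99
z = b @ y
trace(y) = 1.63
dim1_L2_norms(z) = [2.16, 2.39, 2.9, 2.51, 1.57, 2.85, 1.28, 2.23, 1.54]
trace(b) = -1.75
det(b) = 0.14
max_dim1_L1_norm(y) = 2.73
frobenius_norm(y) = 2.62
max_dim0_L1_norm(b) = 8.13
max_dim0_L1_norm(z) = 6.31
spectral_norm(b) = 4.72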